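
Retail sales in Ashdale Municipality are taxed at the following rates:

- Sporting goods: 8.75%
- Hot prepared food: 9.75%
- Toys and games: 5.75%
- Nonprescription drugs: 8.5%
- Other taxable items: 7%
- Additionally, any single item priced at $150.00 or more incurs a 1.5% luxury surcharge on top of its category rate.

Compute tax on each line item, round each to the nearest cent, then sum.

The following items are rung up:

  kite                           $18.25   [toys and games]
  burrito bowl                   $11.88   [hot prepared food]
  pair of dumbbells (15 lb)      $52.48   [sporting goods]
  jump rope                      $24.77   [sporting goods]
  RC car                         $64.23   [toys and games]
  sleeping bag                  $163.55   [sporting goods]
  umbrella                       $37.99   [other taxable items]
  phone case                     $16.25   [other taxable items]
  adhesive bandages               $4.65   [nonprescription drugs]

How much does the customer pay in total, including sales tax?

Kite $18.25: toys and games → 5.75% → $1.05
Burrito bowl $11.88: hot prepared food → 9.75% → $1.16
Pair of dumbbells (15 lb) $52.48: sporting goods → 8.75% → $4.59
Jump rope $24.77: sporting goods → 8.75% → $2.17
RC car $64.23: toys and games → 5.75% → $3.69
Sleeping bag $163.55: sporting goods → 8.75% + 1.5% surcharge = 10.25% → $16.76
Umbrella $37.99: other taxable items → 7% → $2.66
Phone case $16.25: other taxable items → 7% → $1.14
Adhesive bandages $4.65: nonprescription drugs → 8.5% → $0.40
Subtotal = $394.05; tax = $33.62; total due = $427.67

$427.67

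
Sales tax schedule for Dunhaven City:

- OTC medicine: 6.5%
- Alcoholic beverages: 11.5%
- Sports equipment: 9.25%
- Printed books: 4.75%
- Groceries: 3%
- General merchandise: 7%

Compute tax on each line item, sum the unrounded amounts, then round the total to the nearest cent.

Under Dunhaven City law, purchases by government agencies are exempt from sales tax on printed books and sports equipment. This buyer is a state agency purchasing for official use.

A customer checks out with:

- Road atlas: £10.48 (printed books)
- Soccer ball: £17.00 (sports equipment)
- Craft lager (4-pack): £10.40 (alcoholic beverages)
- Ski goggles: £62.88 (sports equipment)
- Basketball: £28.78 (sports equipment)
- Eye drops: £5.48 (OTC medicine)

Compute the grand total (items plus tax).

£136.57

Road atlas £10.48: printed books, buyer-exempt → 0% → £0.00
Soccer ball £17.00: sports equipment, buyer-exempt → 0% → £0.00
Craft lager (4-pack) £10.40: alcoholic beverages → 11.5% → £1.196
Ski goggles £62.88: sports equipment, buyer-exempt → 0% → £0.00
Basketball £28.78: sports equipment, buyer-exempt → 0% → £0.00
Eye drops £5.48: OTC medicine → 6.5% → £0.3562
Subtotal = £135.02; unrounded tax = £1.5522 → £1.55; total due = £136.57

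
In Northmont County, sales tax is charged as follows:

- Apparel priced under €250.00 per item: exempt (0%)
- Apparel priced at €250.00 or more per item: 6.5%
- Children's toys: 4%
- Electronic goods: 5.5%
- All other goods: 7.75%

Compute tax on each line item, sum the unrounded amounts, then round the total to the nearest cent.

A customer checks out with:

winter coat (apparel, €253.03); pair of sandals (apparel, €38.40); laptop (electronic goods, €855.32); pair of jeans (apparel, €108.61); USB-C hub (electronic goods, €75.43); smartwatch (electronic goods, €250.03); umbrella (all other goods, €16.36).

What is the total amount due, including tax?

€1679.84

Winter coat €253.03: apparel, €250.00 or more → 6.5% → €16.44695
Pair of sandals €38.40: apparel, under €250.00 → 0% → €0.00
Laptop €855.32: electronic goods → 5.5% → €47.0426
Pair of jeans €108.61: apparel, under €250.00 → 0% → €0.00
USB-C hub €75.43: electronic goods → 5.5% → €4.14865
Smartwatch €250.03: electronic goods → 5.5% → €13.75165
Umbrella €16.36: all other goods → 7.75% → €1.2679
Subtotal = €1597.18; unrounded tax = €82.65775 → €82.66; total due = €1679.84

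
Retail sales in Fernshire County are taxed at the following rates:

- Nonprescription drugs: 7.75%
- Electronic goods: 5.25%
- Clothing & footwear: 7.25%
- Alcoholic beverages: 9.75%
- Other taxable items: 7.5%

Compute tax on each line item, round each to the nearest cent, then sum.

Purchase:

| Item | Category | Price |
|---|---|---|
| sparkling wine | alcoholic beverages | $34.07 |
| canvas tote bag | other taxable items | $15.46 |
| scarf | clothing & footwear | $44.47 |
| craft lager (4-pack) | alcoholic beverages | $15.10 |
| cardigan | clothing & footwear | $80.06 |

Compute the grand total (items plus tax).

Sparkling wine $34.07: alcoholic beverages → 9.75% → $3.32
Canvas tote bag $15.46: other taxable items → 7.5% → $1.16
Scarf $44.47: clothing & footwear → 7.25% → $3.22
Craft lager (4-pack) $15.10: alcoholic beverages → 9.75% → $1.47
Cardigan $80.06: clothing & footwear → 7.25% → $5.80
Subtotal = $189.16; tax = $14.97; total due = $204.13

$204.13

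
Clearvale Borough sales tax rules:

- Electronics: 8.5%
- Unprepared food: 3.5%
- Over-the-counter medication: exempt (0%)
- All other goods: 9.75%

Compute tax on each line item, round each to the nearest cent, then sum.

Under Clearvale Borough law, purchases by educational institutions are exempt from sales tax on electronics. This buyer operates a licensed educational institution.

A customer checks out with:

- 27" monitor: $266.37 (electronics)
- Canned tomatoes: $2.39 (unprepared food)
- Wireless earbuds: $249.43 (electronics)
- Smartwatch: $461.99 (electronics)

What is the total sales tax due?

$0.08

27" monitor $266.37: electronics, buyer-exempt → 0% → $0.00
Canned tomatoes $2.39: unprepared food → 3.5% → $0.08
Wireless earbuds $249.43: electronics, buyer-exempt → 0% → $0.00
Smartwatch $461.99: electronics, buyer-exempt → 0% → $0.00
Total tax = $0.08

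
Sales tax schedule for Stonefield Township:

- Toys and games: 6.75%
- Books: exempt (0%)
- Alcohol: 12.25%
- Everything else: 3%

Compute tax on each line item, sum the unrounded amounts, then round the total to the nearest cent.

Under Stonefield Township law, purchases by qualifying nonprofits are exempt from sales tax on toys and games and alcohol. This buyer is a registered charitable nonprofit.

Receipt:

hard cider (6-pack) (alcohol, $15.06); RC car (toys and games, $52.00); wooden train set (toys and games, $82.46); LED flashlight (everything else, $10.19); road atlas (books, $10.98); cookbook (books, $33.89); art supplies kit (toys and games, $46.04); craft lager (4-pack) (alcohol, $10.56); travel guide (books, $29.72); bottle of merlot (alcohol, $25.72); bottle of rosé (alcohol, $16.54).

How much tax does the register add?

Hard cider (6-pack) $15.06: alcohol, buyer-exempt → 0% → $0.00
RC car $52.00: toys and games, buyer-exempt → 0% → $0.00
Wooden train set $82.46: toys and games, buyer-exempt → 0% → $0.00
LED flashlight $10.19: everything else → 3% → $0.3057
Road atlas $10.98: books → 0% → $0.00
Cookbook $33.89: books → 0% → $0.00
Art supplies kit $46.04: toys and games, buyer-exempt → 0% → $0.00
Craft lager (4-pack) $10.56: alcohol, buyer-exempt → 0% → $0.00
Travel guide $29.72: books → 0% → $0.00
Bottle of merlot $25.72: alcohol, buyer-exempt → 0% → $0.00
Bottle of rosé $16.54: alcohol, buyer-exempt → 0% → $0.00
Unrounded tax sum = $0.3057 → $0.31

$0.31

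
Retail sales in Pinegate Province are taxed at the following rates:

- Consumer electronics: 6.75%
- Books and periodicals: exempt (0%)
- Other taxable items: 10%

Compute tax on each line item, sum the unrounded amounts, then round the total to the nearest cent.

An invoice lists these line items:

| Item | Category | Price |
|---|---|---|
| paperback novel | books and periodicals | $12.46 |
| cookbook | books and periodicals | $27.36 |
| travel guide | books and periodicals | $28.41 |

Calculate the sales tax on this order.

Paperback novel $12.46: books and periodicals → 0% → $0.00
Cookbook $27.36: books and periodicals → 0% → $0.00
Travel guide $28.41: books and periodicals → 0% → $0.00
Unrounded tax sum = $0.00 → $0.00

$0.00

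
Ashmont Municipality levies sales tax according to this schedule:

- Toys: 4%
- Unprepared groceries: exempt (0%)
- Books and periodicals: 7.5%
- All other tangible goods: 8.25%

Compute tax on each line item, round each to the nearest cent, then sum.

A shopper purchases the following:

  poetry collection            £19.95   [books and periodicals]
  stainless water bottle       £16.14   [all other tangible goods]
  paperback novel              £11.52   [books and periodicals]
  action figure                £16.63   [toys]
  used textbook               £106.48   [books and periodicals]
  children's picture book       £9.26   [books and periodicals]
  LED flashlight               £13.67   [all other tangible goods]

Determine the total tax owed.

£14.17

Poetry collection £19.95: books and periodicals → 7.5% → £1.50
Stainless water bottle £16.14: all other tangible goods → 8.25% → £1.33
Paperback novel £11.52: books and periodicals → 7.5% → £0.86
Action figure £16.63: toys → 4% → £0.67
Used textbook £106.48: books and periodicals → 7.5% → £7.99
Children's picture book £9.26: books and periodicals → 7.5% → £0.69
LED flashlight £13.67: all other tangible goods → 8.25% → £1.13
Total tax = £1.50 + £1.33 + £0.86 + £0.67 + £7.99 + £0.69 + £1.13 = £14.17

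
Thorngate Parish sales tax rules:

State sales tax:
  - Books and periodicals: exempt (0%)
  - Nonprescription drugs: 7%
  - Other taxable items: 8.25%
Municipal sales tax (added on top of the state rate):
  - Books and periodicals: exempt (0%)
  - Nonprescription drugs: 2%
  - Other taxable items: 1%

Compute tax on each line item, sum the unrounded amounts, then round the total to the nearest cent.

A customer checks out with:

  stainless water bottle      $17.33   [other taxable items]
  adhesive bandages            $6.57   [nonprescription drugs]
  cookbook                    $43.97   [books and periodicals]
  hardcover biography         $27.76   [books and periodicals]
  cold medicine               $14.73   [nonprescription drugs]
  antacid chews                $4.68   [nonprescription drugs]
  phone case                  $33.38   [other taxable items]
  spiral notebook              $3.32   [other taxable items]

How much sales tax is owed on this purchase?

Stainless water bottle $17.33: other taxable items → 8.25% + 1% municipal = 9.25% → $1.603025
Adhesive bandages $6.57: nonprescription drugs → 7% + 2% municipal = 9% → $0.5913
Cookbook $43.97: books and periodicals → 0% + 0% municipal = 0% → $0.00
Hardcover biography $27.76: books and periodicals → 0% + 0% municipal = 0% → $0.00
Cold medicine $14.73: nonprescription drugs → 7% + 2% municipal = 9% → $1.3257
Antacid chews $4.68: nonprescription drugs → 7% + 2% municipal = 9% → $0.4212
Phone case $33.38: other taxable items → 8.25% + 1% municipal = 9.25% → $3.08765
Spiral notebook $3.32: other taxable items → 8.25% + 1% municipal = 9.25% → $0.3071
Unrounded tax sum = $7.335975 → $7.34

$7.34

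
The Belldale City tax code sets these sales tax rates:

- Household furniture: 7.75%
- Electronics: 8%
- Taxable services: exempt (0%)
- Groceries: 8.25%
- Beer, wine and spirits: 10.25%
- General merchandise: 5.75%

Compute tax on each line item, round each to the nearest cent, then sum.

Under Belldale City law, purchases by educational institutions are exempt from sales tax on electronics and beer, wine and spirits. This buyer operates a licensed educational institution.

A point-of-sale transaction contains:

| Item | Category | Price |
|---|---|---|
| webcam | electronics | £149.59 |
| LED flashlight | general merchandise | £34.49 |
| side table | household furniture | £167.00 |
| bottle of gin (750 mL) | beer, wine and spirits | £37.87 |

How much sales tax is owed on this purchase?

Webcam £149.59: electronics, buyer-exempt → 0% → £0.00
LED flashlight £34.49: general merchandise → 5.75% → £1.98
Side table £167.00: household furniture → 7.75% → £12.94
Bottle of gin (750 mL) £37.87: beer, wine and spirits, buyer-exempt → 0% → £0.00
Total tax = £1.98 + £12.94 = £14.92

£14.92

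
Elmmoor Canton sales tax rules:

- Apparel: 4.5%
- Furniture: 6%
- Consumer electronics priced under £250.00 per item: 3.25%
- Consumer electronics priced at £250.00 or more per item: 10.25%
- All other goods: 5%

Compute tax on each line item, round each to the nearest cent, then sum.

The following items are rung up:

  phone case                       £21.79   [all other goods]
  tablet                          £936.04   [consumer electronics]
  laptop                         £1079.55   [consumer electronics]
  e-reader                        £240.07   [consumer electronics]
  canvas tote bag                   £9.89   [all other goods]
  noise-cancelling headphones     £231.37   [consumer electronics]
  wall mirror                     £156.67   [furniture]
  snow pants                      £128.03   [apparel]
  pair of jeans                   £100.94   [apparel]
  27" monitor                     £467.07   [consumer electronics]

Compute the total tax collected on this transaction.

£291.06

Phone case £21.79: all other goods → 5% → £1.09
Tablet £936.04: consumer electronics, £250.00 or more → 10.25% → £95.94
Laptop £1079.55: consumer electronics, £250.00 or more → 10.25% → £110.65
E-reader £240.07: consumer electronics, under £250.00 → 3.25% → £7.80
Canvas tote bag £9.89: all other goods → 5% → £0.49
Noise-cancelling headphones £231.37: consumer electronics, under £250.00 → 3.25% → £7.52
Wall mirror £156.67: furniture → 6% → £9.40
Snow pants £128.03: apparel → 4.5% → £5.76
Pair of jeans £100.94: apparel → 4.5% → £4.54
27" monitor £467.07: consumer electronics, £250.00 or more → 10.25% → £47.87
Total tax = £1.09 + £95.94 + £110.65 + £7.80 + £0.49 + £7.52 + £9.40 + £5.76 + £4.54 + £47.87 = £291.06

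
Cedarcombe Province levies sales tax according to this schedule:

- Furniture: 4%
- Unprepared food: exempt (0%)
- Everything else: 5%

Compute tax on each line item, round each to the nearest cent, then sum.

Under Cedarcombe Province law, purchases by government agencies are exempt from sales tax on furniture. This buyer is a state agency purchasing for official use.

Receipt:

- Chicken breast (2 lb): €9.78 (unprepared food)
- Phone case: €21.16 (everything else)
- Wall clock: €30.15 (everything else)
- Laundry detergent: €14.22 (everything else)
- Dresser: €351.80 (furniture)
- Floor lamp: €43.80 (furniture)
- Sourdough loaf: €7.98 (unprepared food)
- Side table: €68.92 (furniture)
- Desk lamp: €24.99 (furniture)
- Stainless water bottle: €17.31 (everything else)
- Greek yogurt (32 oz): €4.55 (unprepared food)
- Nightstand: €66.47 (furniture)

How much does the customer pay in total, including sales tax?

€665.28

Chicken breast (2 lb) €9.78: unprepared food → 0% → €0.00
Phone case €21.16: everything else → 5% → €1.06
Wall clock €30.15: everything else → 5% → €1.51
Laundry detergent €14.22: everything else → 5% → €0.71
Dresser €351.80: furniture, buyer-exempt → 0% → €0.00
Floor lamp €43.80: furniture, buyer-exempt → 0% → €0.00
Sourdough loaf €7.98: unprepared food → 0% → €0.00
Side table €68.92: furniture, buyer-exempt → 0% → €0.00
Desk lamp €24.99: furniture, buyer-exempt → 0% → €0.00
Stainless water bottle €17.31: everything else → 5% → €0.87
Greek yogurt (32 oz) €4.55: unprepared food → 0% → €0.00
Nightstand €66.47: furniture, buyer-exempt → 0% → €0.00
Subtotal = €661.13; tax = €4.15; total due = €665.28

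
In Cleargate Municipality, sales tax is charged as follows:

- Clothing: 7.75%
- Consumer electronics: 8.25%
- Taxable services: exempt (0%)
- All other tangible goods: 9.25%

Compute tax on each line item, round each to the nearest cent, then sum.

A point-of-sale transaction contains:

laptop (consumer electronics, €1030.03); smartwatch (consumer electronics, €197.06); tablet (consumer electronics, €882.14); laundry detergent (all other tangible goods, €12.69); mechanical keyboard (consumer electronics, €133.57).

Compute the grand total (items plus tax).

Laptop €1030.03: consumer electronics → 8.25% → €84.98
Smartwatch €197.06: consumer electronics → 8.25% → €16.26
Tablet €882.14: consumer electronics → 8.25% → €72.78
Laundry detergent €12.69: all other tangible goods → 9.25% → €1.17
Mechanical keyboard €133.57: consumer electronics → 8.25% → €11.02
Subtotal = €2255.49; tax = €186.21; total due = €2441.70

€2441.70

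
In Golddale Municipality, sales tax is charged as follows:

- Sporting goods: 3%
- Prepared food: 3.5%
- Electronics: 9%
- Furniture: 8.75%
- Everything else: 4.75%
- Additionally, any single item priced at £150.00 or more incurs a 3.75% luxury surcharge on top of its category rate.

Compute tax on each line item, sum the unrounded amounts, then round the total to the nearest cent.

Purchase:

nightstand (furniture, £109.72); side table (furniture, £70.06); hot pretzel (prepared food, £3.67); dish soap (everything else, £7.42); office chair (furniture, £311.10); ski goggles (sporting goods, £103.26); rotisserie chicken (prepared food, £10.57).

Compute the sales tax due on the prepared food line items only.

£0.50

Hot pretzel £3.67: prepared food → 3.5% → £0.12845
Rotisserie chicken £10.57: prepared food → 3.5% → £0.36995
Tax on prepared food: unrounded sum = £0.4984 → £0.50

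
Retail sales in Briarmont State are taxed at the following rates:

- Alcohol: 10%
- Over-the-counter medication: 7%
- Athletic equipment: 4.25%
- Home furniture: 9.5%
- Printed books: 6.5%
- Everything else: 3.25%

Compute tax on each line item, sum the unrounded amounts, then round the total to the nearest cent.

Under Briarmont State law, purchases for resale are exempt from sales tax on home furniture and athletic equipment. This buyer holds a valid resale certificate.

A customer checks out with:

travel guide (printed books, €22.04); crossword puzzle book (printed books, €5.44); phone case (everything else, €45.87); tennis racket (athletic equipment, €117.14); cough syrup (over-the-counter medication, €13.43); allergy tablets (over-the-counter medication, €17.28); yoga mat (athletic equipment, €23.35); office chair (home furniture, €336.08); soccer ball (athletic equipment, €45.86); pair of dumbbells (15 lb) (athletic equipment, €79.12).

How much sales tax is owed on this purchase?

Travel guide €22.04: printed books → 6.5% → €1.4326
Crossword puzzle book €5.44: printed books → 6.5% → €0.3536
Phone case €45.87: everything else → 3.25% → €1.490775
Tennis racket €117.14: athletic equipment, buyer-exempt → 0% → €0.00
Cough syrup €13.43: over-the-counter medication → 7% → €0.9401
Allergy tablets €17.28: over-the-counter medication → 7% → €1.2096
Yoga mat €23.35: athletic equipment, buyer-exempt → 0% → €0.00
Office chair €336.08: home furniture, buyer-exempt → 0% → €0.00
Soccer ball €45.86: athletic equipment, buyer-exempt → 0% → €0.00
Pair of dumbbells (15 lb) €79.12: athletic equipment, buyer-exempt → 0% → €0.00
Unrounded tax sum = €5.426675 → €5.43

€5.43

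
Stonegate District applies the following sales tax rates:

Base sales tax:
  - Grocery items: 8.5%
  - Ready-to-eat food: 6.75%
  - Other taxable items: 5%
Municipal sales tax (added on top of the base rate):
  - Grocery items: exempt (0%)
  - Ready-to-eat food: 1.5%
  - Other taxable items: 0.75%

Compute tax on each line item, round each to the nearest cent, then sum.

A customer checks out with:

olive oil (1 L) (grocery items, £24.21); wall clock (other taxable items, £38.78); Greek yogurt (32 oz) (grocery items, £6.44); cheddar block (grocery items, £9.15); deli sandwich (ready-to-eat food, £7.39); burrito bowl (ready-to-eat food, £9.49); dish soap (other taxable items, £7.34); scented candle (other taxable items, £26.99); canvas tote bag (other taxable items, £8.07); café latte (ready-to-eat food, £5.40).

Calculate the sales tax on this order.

£9.89

Olive oil (1 L) £24.21: grocery items → 8.5% + 0% municipal = 8.5% → £2.06
Wall clock £38.78: other taxable items → 5% + 0.75% municipal = 5.75% → £2.23
Greek yogurt (32 oz) £6.44: grocery items → 8.5% + 0% municipal = 8.5% → £0.55
Cheddar block £9.15: grocery items → 8.5% + 0% municipal = 8.5% → £0.78
Deli sandwich £7.39: ready-to-eat food → 6.75% + 1.5% municipal = 8.25% → £0.61
Burrito bowl £9.49: ready-to-eat food → 6.75% + 1.5% municipal = 8.25% → £0.78
Dish soap £7.34: other taxable items → 5% + 0.75% municipal = 5.75% → £0.42
Scented candle £26.99: other taxable items → 5% + 0.75% municipal = 5.75% → £1.55
Canvas tote bag £8.07: other taxable items → 5% + 0.75% municipal = 5.75% → £0.46
Café latte £5.40: ready-to-eat food → 6.75% + 1.5% municipal = 8.25% → £0.45
Total tax = £2.06 + £2.23 + £0.55 + £0.78 + £0.61 + £0.78 + £0.42 + £1.55 + £0.46 + £0.45 = £9.89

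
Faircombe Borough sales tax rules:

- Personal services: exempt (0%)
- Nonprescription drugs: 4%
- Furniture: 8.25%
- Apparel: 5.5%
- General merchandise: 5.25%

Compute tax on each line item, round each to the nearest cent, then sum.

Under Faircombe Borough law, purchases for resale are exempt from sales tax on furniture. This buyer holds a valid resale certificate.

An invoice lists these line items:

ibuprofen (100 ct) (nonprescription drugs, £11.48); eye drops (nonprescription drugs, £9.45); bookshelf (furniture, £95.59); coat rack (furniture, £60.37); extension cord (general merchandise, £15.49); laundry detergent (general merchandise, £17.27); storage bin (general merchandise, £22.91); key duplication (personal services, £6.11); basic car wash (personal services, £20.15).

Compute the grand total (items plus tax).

Ibuprofen (100 ct) £11.48: nonprescription drugs → 4% → £0.46
Eye drops £9.45: nonprescription drugs → 4% → £0.38
Bookshelf £95.59: furniture, buyer-exempt → 0% → £0.00
Coat rack £60.37: furniture, buyer-exempt → 0% → £0.00
Extension cord £15.49: general merchandise → 5.25% → £0.81
Laundry detergent £17.27: general merchandise → 5.25% → £0.91
Storage bin £22.91: general merchandise → 5.25% → £1.20
Key duplication £6.11: personal services → 0% → £0.00
Basic car wash £20.15: personal services → 0% → £0.00
Subtotal = £258.82; tax = £3.76; total due = £262.58

£262.58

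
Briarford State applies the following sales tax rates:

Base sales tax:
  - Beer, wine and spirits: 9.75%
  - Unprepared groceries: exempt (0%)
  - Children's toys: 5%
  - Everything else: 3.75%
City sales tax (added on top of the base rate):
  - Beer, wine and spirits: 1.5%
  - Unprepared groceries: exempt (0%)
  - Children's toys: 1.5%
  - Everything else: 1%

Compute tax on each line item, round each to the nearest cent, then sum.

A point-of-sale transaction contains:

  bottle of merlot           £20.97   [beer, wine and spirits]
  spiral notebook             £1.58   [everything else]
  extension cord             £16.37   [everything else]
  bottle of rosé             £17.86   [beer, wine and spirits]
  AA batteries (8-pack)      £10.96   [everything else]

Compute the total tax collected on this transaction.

£5.75

Bottle of merlot £20.97: beer, wine and spirits → 9.75% + 1.5% city = 11.25% → £2.36
Spiral notebook £1.58: everything else → 3.75% + 1% city = 4.75% → £0.08
Extension cord £16.37: everything else → 3.75% + 1% city = 4.75% → £0.78
Bottle of rosé £17.86: beer, wine and spirits → 9.75% + 1.5% city = 11.25% → £2.01
AA batteries (8-pack) £10.96: everything else → 3.75% + 1% city = 4.75% → £0.52
Total tax = £2.36 + £0.08 + £0.78 + £2.01 + £0.52 = £5.75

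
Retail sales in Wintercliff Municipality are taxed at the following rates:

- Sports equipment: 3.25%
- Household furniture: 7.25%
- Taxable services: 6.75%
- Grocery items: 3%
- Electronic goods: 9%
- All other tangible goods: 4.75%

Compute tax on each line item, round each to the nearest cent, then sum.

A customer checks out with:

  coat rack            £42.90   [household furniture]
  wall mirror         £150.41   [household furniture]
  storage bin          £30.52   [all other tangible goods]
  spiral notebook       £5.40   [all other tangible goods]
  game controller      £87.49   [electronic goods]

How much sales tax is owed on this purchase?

£23.59

Coat rack £42.90: household furniture → 7.25% → £3.11
Wall mirror £150.41: household furniture → 7.25% → £10.90
Storage bin £30.52: all other tangible goods → 4.75% → £1.45
Spiral notebook £5.40: all other tangible goods → 4.75% → £0.26
Game controller £87.49: electronic goods → 9% → £7.87
Total tax = £3.11 + £10.90 + £1.45 + £0.26 + £7.87 = £23.59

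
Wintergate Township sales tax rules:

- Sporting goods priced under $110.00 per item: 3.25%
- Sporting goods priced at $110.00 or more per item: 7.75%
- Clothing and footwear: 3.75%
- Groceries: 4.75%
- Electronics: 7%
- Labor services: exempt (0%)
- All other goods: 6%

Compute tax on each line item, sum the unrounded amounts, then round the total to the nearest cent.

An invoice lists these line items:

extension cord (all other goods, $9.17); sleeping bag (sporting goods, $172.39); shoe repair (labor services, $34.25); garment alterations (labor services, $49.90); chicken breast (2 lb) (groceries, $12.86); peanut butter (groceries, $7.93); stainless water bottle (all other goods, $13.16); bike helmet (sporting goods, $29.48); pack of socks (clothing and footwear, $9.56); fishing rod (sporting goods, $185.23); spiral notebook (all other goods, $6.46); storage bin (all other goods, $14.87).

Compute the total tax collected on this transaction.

Extension cord $9.17: all other goods → 6% → $0.5502
Sleeping bag $172.39: sporting goods, $110.00 or more → 7.75% → $13.360225
Shoe repair $34.25: labor services → 0% → $0.00
Garment alterations $49.90: labor services → 0% → $0.00
Chicken breast (2 lb) $12.86: groceries → 4.75% → $0.61085
Peanut butter $7.93: groceries → 4.75% → $0.376675
Stainless water bottle $13.16: all other goods → 6% → $0.7896
Bike helmet $29.48: sporting goods, under $110.00 → 3.25% → $0.9581
Pack of socks $9.56: clothing and footwear → 3.75% → $0.3585
Fishing rod $185.23: sporting goods, $110.00 or more → 7.75% → $14.355325
Spiral notebook $6.46: all other goods → 6% → $0.3876
Storage bin $14.87: all other goods → 6% → $0.8922
Unrounded tax sum = $32.639275 → $32.64

$32.64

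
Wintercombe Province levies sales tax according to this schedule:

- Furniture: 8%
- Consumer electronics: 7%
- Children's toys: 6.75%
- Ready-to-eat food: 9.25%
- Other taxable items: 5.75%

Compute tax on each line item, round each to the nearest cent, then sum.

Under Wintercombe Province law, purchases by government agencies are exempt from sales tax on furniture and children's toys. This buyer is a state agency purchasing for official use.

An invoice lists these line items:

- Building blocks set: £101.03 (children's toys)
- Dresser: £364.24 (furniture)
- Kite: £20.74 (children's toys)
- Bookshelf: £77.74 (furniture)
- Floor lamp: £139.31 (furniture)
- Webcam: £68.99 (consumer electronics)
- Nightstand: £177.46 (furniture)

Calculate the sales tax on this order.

£4.83

Building blocks set £101.03: children's toys, buyer-exempt → 0% → £0.00
Dresser £364.24: furniture, buyer-exempt → 0% → £0.00
Kite £20.74: children's toys, buyer-exempt → 0% → £0.00
Bookshelf £77.74: furniture, buyer-exempt → 0% → £0.00
Floor lamp £139.31: furniture, buyer-exempt → 0% → £0.00
Webcam £68.99: consumer electronics → 7% → £4.83
Nightstand £177.46: furniture, buyer-exempt → 0% → £0.00
Total tax = £4.83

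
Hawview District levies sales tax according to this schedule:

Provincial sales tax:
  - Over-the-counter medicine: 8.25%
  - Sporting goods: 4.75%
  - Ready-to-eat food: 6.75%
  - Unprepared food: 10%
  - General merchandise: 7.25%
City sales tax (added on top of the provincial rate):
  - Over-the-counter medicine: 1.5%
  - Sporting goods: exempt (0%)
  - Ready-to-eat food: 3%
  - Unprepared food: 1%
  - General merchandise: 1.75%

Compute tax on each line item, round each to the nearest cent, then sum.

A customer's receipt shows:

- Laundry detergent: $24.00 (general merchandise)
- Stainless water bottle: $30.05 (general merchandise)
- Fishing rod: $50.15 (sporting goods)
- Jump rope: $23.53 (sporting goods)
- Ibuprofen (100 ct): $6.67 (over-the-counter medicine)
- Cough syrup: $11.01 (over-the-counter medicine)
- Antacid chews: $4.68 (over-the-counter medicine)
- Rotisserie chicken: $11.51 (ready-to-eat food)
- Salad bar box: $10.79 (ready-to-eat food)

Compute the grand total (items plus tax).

Laundry detergent $24.00: general merchandise → 7.25% + 1.75% city = 9% → $2.16
Stainless water bottle $30.05: general merchandise → 7.25% + 1.75% city = 9% → $2.70
Fishing rod $50.15: sporting goods → 4.75% + 0% city = 4.75% → $2.38
Jump rope $23.53: sporting goods → 4.75% + 0% city = 4.75% → $1.12
Ibuprofen (100 ct) $6.67: over-the-counter medicine → 8.25% + 1.5% city = 9.75% → $0.65
Cough syrup $11.01: over-the-counter medicine → 8.25% + 1.5% city = 9.75% → $1.07
Antacid chews $4.68: over-the-counter medicine → 8.25% + 1.5% city = 9.75% → $0.46
Rotisserie chicken $11.51: ready-to-eat food → 6.75% + 3% city = 9.75% → $1.12
Salad bar box $10.79: ready-to-eat food → 6.75% + 3% city = 9.75% → $1.05
Subtotal = $172.39; tax = $12.71; total due = $185.10

$185.10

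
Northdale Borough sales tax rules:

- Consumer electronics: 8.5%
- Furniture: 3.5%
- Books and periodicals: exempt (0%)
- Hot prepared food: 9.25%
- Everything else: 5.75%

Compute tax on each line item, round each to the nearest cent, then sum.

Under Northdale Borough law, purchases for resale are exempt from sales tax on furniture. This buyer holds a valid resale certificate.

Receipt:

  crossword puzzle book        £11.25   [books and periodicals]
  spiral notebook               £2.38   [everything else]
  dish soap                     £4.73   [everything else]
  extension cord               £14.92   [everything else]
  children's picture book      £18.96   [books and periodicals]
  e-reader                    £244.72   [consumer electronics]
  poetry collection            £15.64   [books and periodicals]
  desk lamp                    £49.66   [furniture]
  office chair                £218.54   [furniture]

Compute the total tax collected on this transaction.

Crossword puzzle book £11.25: books and periodicals → 0% → £0.00
Spiral notebook £2.38: everything else → 5.75% → £0.14
Dish soap £4.73: everything else → 5.75% → £0.27
Extension cord £14.92: everything else → 5.75% → £0.86
Children's picture book £18.96: books and periodicals → 0% → £0.00
E-reader £244.72: consumer electronics → 8.5% → £20.80
Poetry collection £15.64: books and periodicals → 0% → £0.00
Desk lamp £49.66: furniture, buyer-exempt → 0% → £0.00
Office chair £218.54: furniture, buyer-exempt → 0% → £0.00
Total tax = £0.14 + £0.27 + £0.86 + £20.80 = £22.07

£22.07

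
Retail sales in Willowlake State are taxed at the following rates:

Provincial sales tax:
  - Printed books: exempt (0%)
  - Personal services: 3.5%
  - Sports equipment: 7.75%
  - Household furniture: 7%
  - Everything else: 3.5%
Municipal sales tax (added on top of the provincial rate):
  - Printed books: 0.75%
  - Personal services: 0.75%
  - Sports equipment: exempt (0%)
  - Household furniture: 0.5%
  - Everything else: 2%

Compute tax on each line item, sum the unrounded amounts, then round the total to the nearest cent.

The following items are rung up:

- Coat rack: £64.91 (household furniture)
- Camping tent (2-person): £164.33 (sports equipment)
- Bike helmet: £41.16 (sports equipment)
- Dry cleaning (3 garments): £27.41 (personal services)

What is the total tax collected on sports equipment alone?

£15.93

Camping tent (2-person) £164.33: sports equipment → 7.75% + 0% municipal = 7.75% → £12.735575
Bike helmet £41.16: sports equipment → 7.75% + 0% municipal = 7.75% → £3.1899
Tax on sports equipment: unrounded sum = £15.925475 → £15.93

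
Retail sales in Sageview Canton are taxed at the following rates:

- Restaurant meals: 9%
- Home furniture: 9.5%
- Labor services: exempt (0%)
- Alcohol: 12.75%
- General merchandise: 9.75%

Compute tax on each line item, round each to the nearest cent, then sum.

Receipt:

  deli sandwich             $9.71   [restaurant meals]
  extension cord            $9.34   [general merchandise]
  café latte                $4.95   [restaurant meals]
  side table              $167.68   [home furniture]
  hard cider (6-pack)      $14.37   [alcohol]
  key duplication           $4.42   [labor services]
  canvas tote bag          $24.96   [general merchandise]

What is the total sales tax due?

$22.42

Deli sandwich $9.71: restaurant meals → 9% → $0.87
Extension cord $9.34: general merchandise → 9.75% → $0.91
Café latte $4.95: restaurant meals → 9% → $0.45
Side table $167.68: home furniture → 9.5% → $15.93
Hard cider (6-pack) $14.37: alcohol → 12.75% → $1.83
Key duplication $4.42: labor services → 0% → $0.00
Canvas tote bag $24.96: general merchandise → 9.75% → $2.43
Total tax = $0.87 + $0.91 + $0.45 + $15.93 + $1.83 + $2.43 = $22.42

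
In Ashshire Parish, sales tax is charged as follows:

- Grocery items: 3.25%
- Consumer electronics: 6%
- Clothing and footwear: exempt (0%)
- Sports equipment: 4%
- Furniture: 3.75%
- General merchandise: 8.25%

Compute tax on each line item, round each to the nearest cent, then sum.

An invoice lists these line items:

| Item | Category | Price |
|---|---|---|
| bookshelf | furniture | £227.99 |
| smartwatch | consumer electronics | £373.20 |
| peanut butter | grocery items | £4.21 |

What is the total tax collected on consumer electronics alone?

Smartwatch £373.20: consumer electronics → 6% → £22.39
Tax on consumer electronics = £22.39

£22.39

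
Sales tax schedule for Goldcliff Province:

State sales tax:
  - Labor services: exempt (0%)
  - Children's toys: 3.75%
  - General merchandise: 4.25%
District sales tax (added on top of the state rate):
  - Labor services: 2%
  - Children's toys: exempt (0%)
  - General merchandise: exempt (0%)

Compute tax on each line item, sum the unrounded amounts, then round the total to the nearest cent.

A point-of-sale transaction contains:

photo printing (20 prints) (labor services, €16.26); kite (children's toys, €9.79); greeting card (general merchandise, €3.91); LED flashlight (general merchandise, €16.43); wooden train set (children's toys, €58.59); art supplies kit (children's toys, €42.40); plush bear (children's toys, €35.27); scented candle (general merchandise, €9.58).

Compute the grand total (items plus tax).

€199.30

Photo printing (20 prints) €16.26: labor services → 0% + 2% district = 2% → €0.3252
Kite €9.79: children's toys → 3.75% + 0% district = 3.75% → €0.367125
Greeting card €3.91: general merchandise → 4.25% + 0% district = 4.25% → €0.166175
LED flashlight €16.43: general merchandise → 4.25% + 0% district = 4.25% → €0.698275
Wooden train set €58.59: children's toys → 3.75% + 0% district = 3.75% → €2.197125
Art supplies kit €42.40: children's toys → 3.75% + 0% district = 3.75% → €1.59
Plush bear €35.27: children's toys → 3.75% + 0% district = 3.75% → €1.322625
Scented candle €9.58: general merchandise → 4.25% + 0% district = 4.25% → €0.40715
Subtotal = €192.23; unrounded tax = €7.073675 → €7.07; total due = €199.30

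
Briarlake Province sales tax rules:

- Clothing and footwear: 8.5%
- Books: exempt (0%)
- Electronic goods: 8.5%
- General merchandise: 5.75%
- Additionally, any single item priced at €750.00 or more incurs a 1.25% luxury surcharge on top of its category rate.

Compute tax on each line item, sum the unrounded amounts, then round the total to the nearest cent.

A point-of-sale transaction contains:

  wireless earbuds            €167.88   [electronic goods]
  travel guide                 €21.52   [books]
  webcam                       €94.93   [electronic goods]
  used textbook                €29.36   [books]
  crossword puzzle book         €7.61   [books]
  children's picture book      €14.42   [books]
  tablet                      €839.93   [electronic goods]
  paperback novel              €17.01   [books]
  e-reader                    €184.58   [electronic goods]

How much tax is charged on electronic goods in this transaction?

Wireless earbuds €167.88: electronic goods → 8.5% → €14.2698
Webcam €94.93: electronic goods → 8.5% → €8.06905
Tablet €839.93: electronic goods → 8.5% + 1.25% surcharge = 9.75% → €81.893175
E-reader €184.58: electronic goods → 8.5% → €15.6893
Tax on electronic goods: unrounded sum = €119.921325 → €119.92

€119.92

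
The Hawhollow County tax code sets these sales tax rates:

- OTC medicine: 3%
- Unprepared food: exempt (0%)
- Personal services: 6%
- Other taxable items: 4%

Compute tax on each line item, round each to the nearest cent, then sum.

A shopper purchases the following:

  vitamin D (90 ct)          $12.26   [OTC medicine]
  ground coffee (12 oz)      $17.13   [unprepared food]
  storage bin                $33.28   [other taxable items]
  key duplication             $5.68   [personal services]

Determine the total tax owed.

$2.04

Vitamin D (90 ct) $12.26: OTC medicine → 3% → $0.37
Ground coffee (12 oz) $17.13: unprepared food → 0% → $0.00
Storage bin $33.28: other taxable items → 4% → $1.33
Key duplication $5.68: personal services → 6% → $0.34
Total tax = $0.37 + $1.33 + $0.34 = $2.04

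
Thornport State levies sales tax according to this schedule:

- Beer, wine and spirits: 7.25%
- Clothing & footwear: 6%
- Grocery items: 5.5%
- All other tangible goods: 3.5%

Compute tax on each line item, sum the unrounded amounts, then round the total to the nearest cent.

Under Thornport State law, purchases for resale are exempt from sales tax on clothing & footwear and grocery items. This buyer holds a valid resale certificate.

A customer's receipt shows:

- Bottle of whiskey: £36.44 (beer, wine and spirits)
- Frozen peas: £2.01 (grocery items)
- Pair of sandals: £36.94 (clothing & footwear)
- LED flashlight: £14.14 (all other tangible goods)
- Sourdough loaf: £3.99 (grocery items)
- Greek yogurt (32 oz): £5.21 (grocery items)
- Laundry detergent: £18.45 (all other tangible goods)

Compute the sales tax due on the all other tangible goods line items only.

£1.14

LED flashlight £14.14: all other tangible goods → 3.5% → £0.4949
Laundry detergent £18.45: all other tangible goods → 3.5% → £0.64575
Tax on all other tangible goods: unrounded sum = £1.14065 → £1.14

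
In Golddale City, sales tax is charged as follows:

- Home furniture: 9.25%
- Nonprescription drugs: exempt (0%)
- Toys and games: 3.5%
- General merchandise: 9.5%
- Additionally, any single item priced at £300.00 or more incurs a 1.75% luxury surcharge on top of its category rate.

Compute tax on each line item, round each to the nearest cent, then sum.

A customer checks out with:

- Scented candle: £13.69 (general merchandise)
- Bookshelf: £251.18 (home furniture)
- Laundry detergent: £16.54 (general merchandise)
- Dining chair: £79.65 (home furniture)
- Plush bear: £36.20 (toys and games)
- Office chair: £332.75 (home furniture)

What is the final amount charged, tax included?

£801.35

Scented candle £13.69: general merchandise → 9.5% → £1.30
Bookshelf £251.18: home furniture → 9.25% → £23.23
Laundry detergent £16.54: general merchandise → 9.5% → £1.57
Dining chair £79.65: home furniture → 9.25% → £7.37
Plush bear £36.20: toys and games → 3.5% → £1.27
Office chair £332.75: home furniture → 9.25% + 1.75% surcharge = 11% → £36.60
Subtotal = £730.01; tax = £71.34; total due = £801.35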